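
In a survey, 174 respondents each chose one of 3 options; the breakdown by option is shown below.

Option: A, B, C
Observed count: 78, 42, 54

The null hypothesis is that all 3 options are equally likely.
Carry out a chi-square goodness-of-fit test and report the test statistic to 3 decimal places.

Expected count for each of the 3 categories: 174/3 = 58.
A: (78 − 58)²/58 = 400/58 = 6.8966
B: (42 − 58)²/58 = 256/58 = 4.4138
C: (54 − 58)²/58 = 16/58 = 0.2759
Sum = 11.586

11.586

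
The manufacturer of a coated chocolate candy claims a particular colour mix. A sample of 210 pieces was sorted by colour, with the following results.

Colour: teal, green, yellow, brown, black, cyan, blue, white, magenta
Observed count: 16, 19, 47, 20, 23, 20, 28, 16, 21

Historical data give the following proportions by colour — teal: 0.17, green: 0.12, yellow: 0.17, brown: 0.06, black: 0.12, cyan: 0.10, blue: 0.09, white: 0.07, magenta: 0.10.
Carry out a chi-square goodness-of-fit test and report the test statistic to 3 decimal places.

Expected counts E_i = n·p_i: 210×0.17 = 35.7, 210×0.12 = 25.2, 210×0.17 = 35.7, 210×0.06 = 12.6, 210×0.12 = 25.2, 210×0.10 = 21, 210×0.09 = 18.9, 210×0.07 = 14.7, 210×0.10 = 21.
cat          O        E   (O−E)²/E
teal        16     35.7    10.8709
green       19     25.2     1.5254
yellow      47     35.7     3.5768
brown       20     12.6     4.3460
black       23     25.2     0.1921
cyan        20       21     0.0476
blue        28     18.9     4.3815
white       16     14.7     0.1150
magenta     21       21     0.0000
Sum = 25.055

25.055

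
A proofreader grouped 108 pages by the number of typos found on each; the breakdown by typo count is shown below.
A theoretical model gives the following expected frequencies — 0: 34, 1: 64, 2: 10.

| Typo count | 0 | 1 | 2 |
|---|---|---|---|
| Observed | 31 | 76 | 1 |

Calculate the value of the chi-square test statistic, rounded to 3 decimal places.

cat         O        E   (O−E)²/E
0          31       34     0.2647
1          76       64     2.2500
2           1       10     8.1000
Sum = 10.615

10.615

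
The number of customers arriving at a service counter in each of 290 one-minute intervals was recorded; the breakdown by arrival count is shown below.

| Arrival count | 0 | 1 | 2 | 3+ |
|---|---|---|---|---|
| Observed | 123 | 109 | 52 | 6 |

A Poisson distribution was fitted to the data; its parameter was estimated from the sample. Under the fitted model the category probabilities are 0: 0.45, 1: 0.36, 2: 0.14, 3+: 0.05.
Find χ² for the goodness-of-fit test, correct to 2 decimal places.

Expected counts E_i = n·p_i: 290×0.45 = 130.5, 290×0.36 = 104.4, 290×0.14 = 40.6, 290×0.05 = 14.5.
χ² = (123−130.5)²/130.5 + (109−104.4)²/104.4 + (52−40.6)²/40.6 + (6−14.5)²/14.5
   = 0.431 + 0.203 + 3.201 + 4.983
Sum = 8.82

8.82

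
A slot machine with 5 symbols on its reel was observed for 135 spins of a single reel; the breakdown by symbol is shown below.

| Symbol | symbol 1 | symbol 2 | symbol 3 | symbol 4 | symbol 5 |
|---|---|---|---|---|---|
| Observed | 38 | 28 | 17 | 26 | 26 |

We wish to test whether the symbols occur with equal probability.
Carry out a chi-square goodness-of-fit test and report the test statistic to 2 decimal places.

Under H₀ each category has probability 1/5, so each expected count is 135/5 = 27.
χ² = (38−27)²/27 + (28−27)²/27 + (17−27)²/27 + (26−27)²/27 + (26−27)²/27
   = 4.481 + 0.037 + 3.704 + 0.037 + 0.037
Sum = 8.30

8.30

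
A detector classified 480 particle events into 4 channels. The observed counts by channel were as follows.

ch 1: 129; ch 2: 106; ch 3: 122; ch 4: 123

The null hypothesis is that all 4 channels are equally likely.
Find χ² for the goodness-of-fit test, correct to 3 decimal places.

Expected count for each of the 4 categories: 480/4 = 120.
χ² = (129−120)²/120 + (106−120)²/120 + (122−120)²/120 + (123−120)²/120
   = 0.6750 + 1.6333 + 0.0333 + 0.0750
Sum = 2.417

2.417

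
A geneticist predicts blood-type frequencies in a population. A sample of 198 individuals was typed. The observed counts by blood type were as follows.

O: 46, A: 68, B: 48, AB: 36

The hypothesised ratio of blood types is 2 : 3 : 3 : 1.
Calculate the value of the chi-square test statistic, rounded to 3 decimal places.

13.970

Ratio total = 9. Expected counts: 198×2/9 = 44, 198×3/9 = 66, 198×3/9 = 66, 198×1/9 = 22.
χ² = (46−44)²/44 + (68−66)²/66 + (48−66)²/66 + (36−22)²/22
   = 0.0909 + 0.0606 + 4.9091 + 8.9091
Sum = 13.970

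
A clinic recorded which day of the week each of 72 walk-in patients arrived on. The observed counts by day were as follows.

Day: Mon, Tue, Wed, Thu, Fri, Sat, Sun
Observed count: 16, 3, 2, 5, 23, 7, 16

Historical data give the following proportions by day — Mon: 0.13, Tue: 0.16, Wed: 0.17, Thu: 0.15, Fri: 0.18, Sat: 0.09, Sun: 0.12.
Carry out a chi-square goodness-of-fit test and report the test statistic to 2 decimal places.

Expected counts E_i = n·p_i: 72×0.13 = 9.36, 72×0.16 = 11.52, 72×0.17 = 12.24, 72×0.15 = 10.8, 72×0.18 = 12.96, 72×0.09 = 6.48, 72×0.12 = 8.64.
cat         O        E   (O−E)²/E
Mon        16     9.36      4.710
Tue         3    11.52      6.301
Wed         2    12.24      8.567
Thu         5     10.8      3.115
Fri        23    12.96      7.778
Sat         7     6.48      0.042
Sun        16     8.64      6.270
Sum = 36.78

36.78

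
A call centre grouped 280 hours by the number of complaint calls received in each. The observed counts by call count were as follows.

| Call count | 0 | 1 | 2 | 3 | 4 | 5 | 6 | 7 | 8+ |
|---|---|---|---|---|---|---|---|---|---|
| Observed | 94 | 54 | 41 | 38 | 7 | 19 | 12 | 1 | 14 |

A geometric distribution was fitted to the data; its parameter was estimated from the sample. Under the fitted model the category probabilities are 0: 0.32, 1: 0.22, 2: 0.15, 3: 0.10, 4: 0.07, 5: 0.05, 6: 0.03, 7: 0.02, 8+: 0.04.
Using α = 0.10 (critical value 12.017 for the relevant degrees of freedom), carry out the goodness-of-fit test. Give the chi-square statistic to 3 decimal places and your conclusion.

20.656; reject

Expected counts E_i = n·p_i: 280×0.32 = 89.6, 280×0.22 = 61.6, 280×0.15 = 42, 280×0.10 = 28, 280×0.07 = 19.6, 280×0.05 = 14, 280×0.03 = 8.4, 280×0.02 = 5.6, 280×0.04 = 11.2.
0: (94 − 89.6)²/89.6 = 19.36/89.6 = 0.2161
1: (54 − 61.6)²/61.6 = 57.76/61.6 = 0.9377
2: (41 − 42)²/42 = 1/42 = 0.0238
3: (38 − 28)²/28 = 100/28 = 3.5714
4: (7 − 19.6)²/19.6 = 158.76/19.6 = 8.1000
5: (19 − 14)²/14 = 25/14 = 1.7857
6: (12 − 8.4)²/8.4 = 12.96/8.4 = 1.5429
7: (1 − 5.6)²/5.6 = 21.16/5.6 = 3.7786
8+: (14 − 11.2)²/11.2 = 7.84/11.2 = 0.7000
Sum = 20.656
df = 7. Since 20.656 > 12.017, we reject H₀.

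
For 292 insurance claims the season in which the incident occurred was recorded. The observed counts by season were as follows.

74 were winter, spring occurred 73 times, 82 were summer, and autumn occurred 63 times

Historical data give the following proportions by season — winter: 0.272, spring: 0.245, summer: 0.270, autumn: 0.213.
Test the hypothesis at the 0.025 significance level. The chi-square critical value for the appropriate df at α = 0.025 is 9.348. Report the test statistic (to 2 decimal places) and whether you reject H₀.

Expected counts E_i = n·p_i: 292×0.272 = 79.424, 292×0.245 = 71.54, 292×0.270 = 78.84, 292×0.213 = 62.196.
cat         O        E   (O−E)²/E
winter     74   79.424      0.370
spring     73    71.54      0.030
summer     82    78.84      0.127
autumn     63   62.196      0.010
Sum = 0.54
df = 3. Since 0.54 < 9.348, we do not reject H₀.

0.54; do not reject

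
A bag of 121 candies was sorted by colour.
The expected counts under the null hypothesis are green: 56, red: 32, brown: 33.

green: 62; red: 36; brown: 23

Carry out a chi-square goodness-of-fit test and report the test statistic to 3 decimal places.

4.173

χ² = (62−56)²/56 + (36−32)²/32 + (23−33)²/33
   = 0.6429 + 0.5000 + 3.0303
Sum = 4.173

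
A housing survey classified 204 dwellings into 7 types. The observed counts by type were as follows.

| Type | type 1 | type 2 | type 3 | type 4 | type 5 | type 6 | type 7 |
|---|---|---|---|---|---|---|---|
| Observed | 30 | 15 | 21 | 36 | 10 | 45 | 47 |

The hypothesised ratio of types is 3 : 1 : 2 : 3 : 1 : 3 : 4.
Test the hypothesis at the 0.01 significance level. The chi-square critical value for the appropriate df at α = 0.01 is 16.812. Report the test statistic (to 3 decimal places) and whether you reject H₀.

Ratio total = 17. Expected counts: 204×3/17 = 36, 204×1/17 = 12, 204×2/17 = 24, 204×3/17 = 36, 204×1/17 = 12, 204×3/17 = 36, 204×4/17 = 48.
cat         O        E   (O−E)²/E
type 1     30       36     1.0000
type 2     15       12     0.7500
type 3     21       24     0.3750
type 4     36       36     0.0000
type 5     10       12     0.3333
type 6     45       36     2.2500
type 7     47       48     0.0208
Sum = 4.729
df = 6. Since 4.729 < 16.812, we do not reject H₀.

4.729; do not reject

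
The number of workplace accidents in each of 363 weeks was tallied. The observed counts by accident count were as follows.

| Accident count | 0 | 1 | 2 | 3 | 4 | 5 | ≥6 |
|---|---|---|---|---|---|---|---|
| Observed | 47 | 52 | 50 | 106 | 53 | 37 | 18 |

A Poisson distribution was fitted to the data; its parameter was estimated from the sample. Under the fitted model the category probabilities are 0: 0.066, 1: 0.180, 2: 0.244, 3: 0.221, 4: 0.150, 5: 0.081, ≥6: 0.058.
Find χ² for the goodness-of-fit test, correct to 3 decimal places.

52.409

Expected counts E_i = n·p_i: 363×0.066 = 23.958, 363×0.180 = 65.34, 363×0.244 = 88.572, 363×0.221 = 80.223, 363×0.150 = 54.45, 363×0.081 = 29.403, 363×0.058 = 21.054.
0: (47 − 23.958)²/23.958 = 530.933764/23.958 = 22.1610
1: (52 − 65.34)²/65.34 = 177.9556/65.34 = 2.7235
2: (50 − 88.572)²/88.572 = 1487.799184/88.572 = 16.7976
3: (106 − 80.223)²/80.223 = 664.453729/80.223 = 8.2826
4: (53 − 54.45)²/54.45 = 2.1025/54.45 = 0.0386
5: (37 − 29.403)²/29.403 = 57.714409/29.403 = 1.9629
≥6: (18 − 21.054)²/21.054 = 9.326916/21.054 = 0.4430
Sum = 52.409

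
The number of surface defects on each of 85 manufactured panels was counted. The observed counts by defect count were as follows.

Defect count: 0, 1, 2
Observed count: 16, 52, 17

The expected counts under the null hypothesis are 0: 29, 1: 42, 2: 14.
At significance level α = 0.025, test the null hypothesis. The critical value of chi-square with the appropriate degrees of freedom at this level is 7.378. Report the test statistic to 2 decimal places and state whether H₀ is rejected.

8.85; reject

cat         O        E   (O−E)²/E
0          16       29      5.828
1          52       42      2.381
2          17       14      0.643
Sum = 8.85
df = 2. Since 8.85 > 7.378, we reject H₀.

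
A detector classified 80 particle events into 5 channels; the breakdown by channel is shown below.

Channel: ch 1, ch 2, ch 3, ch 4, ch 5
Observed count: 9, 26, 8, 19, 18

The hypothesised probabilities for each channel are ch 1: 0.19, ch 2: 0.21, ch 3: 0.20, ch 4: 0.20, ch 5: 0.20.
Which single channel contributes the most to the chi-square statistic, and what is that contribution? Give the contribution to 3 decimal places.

ch 2, 5.038

Expected counts E_i = n·p_i: 80×0.19 = 15.2, 80×0.21 = 16.8, 80×0.20 = 16, 80×0.20 = 16, 80×0.20 = 16.
cat         O        E   (O−E)²/E
ch 1        9     15.2     2.5289
ch 2       26     16.8     5.0381
ch 3        8       16     4.0000
ch 4       19       16     0.5625
ch 5       18       16     0.2500
The largest term is for ch 2: 5.038.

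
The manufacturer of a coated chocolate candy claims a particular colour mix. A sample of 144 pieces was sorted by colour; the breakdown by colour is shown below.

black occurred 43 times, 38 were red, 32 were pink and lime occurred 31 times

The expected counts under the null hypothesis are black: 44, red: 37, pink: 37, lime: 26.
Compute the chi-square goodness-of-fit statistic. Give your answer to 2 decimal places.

1.69

cat         O        E   (O−E)²/E
black      43       44      0.023
red        38       37      0.027
pink       32       37      0.676
lime       31       26      0.962
Sum = 1.69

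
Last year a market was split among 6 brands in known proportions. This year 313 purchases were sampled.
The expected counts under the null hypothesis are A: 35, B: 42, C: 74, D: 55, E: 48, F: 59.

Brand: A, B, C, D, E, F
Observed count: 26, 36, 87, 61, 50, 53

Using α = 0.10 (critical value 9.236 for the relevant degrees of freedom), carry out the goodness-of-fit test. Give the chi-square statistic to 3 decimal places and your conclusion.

χ² = (26−35)²/35 + (36−42)²/42 + (87−74)²/74 + (61−55)²/55 + (50−48)²/48 + (53−59)²/59
   = 2.3143 + 0.8571 + 2.2838 + 0.6545 + 0.0833 + 0.6102
Sum = 6.803
df = 5. Since 6.803 < 9.236, we do not reject H₀.

6.803; do not reject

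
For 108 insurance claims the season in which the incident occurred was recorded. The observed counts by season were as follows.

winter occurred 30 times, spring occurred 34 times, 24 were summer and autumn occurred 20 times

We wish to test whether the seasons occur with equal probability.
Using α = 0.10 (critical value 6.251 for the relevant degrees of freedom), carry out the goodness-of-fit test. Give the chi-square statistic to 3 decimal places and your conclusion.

Expected count for each of the 4 categories: 108/4 = 27.
cat         O        E   (O−E)²/E
winter     30       27     0.3333
spring     34       27     1.8148
summer     24       27     0.3333
autumn     20       27     1.8148
Sum = 4.296
df = 3. Since 4.296 < 6.251, we do not reject H₀.

4.296; do not reject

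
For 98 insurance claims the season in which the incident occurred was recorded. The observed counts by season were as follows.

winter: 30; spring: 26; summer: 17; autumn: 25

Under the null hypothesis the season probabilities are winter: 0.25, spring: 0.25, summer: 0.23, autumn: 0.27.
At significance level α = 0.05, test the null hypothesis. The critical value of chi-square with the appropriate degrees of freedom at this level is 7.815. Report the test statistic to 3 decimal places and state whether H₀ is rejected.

Expected counts E_i = n·p_i: 98×0.25 = 24.5, 98×0.25 = 24.5, 98×0.23 = 22.54, 98×0.27 = 26.46.
winter: (30 − 24.5)²/24.5 = 30.25/24.5 = 1.2347
spring: (26 − 24.5)²/24.5 = 2.25/24.5 = 0.0918
summer: (17 − 22.54)²/22.54 = 30.6916/22.54 = 1.3617
autumn: (25 − 26.46)²/26.46 = 2.1316/26.46 = 0.0806
Sum = 2.769
df = 3. Since 2.769 < 7.815, we do not reject H₀.

2.769; do not reject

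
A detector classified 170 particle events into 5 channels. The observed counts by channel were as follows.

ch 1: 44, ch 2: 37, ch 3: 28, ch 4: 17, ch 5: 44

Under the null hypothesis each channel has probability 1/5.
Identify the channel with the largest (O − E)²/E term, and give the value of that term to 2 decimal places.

ch 4, 8.50

Under H₀ each category has probability 1/5, so each expected count is 170/5 = 34.
cat         O        E   (O−E)²/E
ch 1       44       34      2.941
ch 2       37       34      0.265
ch 3       28       34      1.059
ch 4       17       34      8.500
ch 5       44       34      2.941
The largest term is for ch 4: 8.50.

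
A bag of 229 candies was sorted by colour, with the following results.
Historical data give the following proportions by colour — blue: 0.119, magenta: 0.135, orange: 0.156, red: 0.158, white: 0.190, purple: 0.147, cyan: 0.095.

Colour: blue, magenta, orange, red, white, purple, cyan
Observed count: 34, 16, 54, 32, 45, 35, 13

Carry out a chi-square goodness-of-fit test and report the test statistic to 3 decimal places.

22.328

Expected counts E_i = n·p_i: 229×0.119 = 27.251, 229×0.135 = 30.915, 229×0.156 = 35.724, 229×0.158 = 36.182, 229×0.190 = 43.51, 229×0.147 = 33.663, 229×0.095 = 21.755.
cat          O        E   (O−E)²/E
blue        34   27.251     1.6715
magenta     16   30.915     7.1958
orange      54   35.724     9.3498
red         32   36.182     0.4834
white       45    43.51     0.0510
purple      35   33.663     0.0531
cyan        13   21.755     3.5233
Sum = 22.328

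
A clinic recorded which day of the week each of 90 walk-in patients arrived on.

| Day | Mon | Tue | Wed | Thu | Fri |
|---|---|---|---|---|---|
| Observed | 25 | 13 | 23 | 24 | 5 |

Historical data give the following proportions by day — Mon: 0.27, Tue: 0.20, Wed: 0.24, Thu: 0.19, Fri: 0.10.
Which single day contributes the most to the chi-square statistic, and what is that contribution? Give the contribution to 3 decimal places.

Thu, 2.784

Expected counts E_i = n·p_i: 90×0.27 = 24.3, 90×0.20 = 18, 90×0.24 = 21.6, 90×0.19 = 17.1, 90×0.10 = 9.
Mon: (25 − 24.3)²/24.3 = 0.49/24.3 = 0.0202
Tue: (13 − 18)²/18 = 25/18 = 1.3889
Wed: (23 − 21.6)²/21.6 = 1.96/21.6 = 0.0907
Thu: (24 − 17.1)²/17.1 = 47.61/17.1 = 2.7842
Fri: (5 − 9)²/9 = 16/9 = 1.7778
The largest term is for Thu: 2.784.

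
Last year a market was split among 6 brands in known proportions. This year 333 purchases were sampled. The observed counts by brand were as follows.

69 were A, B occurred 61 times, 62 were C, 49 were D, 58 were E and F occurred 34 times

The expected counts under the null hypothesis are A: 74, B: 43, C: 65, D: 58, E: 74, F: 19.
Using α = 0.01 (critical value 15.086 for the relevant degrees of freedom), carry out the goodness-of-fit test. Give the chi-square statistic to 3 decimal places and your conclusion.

A: (69 − 74)²/74 = 25/74 = 0.3378
B: (61 − 43)²/43 = 324/43 = 7.5349
C: (62 − 65)²/65 = 9/65 = 0.1385
D: (49 − 58)²/58 = 81/58 = 1.3966
E: (58 − 74)²/74 = 256/74 = 3.4595
F: (34 − 19)²/19 = 225/19 = 11.8421
Sum = 24.709
df = 5. Since 24.709 > 15.086, we reject H₀.

24.709; reject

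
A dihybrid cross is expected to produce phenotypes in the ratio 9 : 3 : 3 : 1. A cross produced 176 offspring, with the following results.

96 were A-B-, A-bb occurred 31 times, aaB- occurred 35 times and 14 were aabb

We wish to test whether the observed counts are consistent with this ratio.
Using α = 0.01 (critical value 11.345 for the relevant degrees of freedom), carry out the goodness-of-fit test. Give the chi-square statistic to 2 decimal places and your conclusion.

Ratio total = 16. Expected counts: 176×9/16 = 99, 176×3/16 = 33, 176×3/16 = 33, 176×1/16 = 11.
A-B-: (96 − 99)²/99 = 9/99 = 0.091
A-bb: (31 − 33)²/33 = 4/33 = 0.121
aaB-: (35 − 33)²/33 = 4/33 = 0.121
aabb: (14 − 11)²/11 = 9/11 = 0.818
Sum = 1.15
df = 3. Since 1.15 < 11.345, we do not reject H₀.

1.15; do not reject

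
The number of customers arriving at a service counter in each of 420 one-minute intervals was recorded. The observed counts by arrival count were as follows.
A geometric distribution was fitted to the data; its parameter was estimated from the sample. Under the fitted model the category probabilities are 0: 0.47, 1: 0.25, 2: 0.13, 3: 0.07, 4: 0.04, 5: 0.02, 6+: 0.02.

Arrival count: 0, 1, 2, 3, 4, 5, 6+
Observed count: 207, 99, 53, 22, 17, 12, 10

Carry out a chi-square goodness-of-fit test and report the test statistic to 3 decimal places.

4.569

Expected counts E_i = n·p_i: 420×0.47 = 197.4, 420×0.25 = 105, 420×0.13 = 54.6, 420×0.07 = 29.4, 420×0.04 = 16.8, 420×0.02 = 8.4, 420×0.02 = 8.4.
cat         O        E   (O−E)²/E
0         207    197.4     0.4669
1          99      105     0.3429
2          53     54.6     0.0469
3          22     29.4     1.8626
4          17     16.8     0.0024
5          12      8.4     1.5429
6+         10      8.4     0.3048
Sum = 4.569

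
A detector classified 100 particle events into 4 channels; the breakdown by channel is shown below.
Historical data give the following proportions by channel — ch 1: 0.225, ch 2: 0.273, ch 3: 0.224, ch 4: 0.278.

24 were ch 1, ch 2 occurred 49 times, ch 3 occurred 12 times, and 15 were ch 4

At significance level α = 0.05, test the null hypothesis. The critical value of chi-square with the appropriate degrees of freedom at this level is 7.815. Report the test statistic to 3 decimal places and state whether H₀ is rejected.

Expected counts E_i = n·p_i: 100×0.225 = 22.5, 100×0.273 = 27.3, 100×0.224 = 22.4, 100×0.278 = 27.8.
χ² = (24−22.5)²/22.5 + (49−27.3)²/27.3 + (12−22.4)²/22.4 + (15−27.8)²/27.8
   = 0.1000 + 17.2487 + 4.8286 + 5.8935
Sum = 28.071
df = 3. Since 28.071 > 7.815, we reject H₀.

28.071; reject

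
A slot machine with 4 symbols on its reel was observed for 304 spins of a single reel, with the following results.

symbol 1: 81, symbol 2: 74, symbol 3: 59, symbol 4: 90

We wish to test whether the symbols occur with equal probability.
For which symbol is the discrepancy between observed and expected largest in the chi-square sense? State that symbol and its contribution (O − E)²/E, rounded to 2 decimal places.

Under H₀ each category has probability 1/4, so each expected count is 304/4 = 76.
χ² = (81−76)²/76 + (74−76)²/76 + (59−76)²/76 + (90−76)²/76
   = 0.329 + 0.053 + 3.803 + 2.579
The largest term is for symbol 3: 3.80.

symbol 3, 3.80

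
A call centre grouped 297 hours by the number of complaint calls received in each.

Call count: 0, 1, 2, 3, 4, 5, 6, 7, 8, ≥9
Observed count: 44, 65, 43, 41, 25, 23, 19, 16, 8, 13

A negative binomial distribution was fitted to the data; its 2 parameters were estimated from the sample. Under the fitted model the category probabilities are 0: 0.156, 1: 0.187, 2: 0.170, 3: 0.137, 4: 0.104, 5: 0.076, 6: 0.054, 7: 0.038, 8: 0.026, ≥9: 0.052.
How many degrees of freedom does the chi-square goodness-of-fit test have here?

7

There are k = 10 categories and 2 parameters estimated from the data, so df = 10 − 1 − 2 = 7.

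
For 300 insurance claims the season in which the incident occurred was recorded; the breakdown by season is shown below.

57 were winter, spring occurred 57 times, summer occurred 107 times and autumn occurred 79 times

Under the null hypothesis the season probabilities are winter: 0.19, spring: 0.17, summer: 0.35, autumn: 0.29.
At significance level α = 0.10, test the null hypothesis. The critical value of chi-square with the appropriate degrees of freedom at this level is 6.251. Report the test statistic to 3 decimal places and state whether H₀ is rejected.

Expected counts E_i = n·p_i: 300×0.19 = 57, 300×0.17 = 51, 300×0.35 = 105, 300×0.29 = 87.
cat         O        E   (O−E)²/E
winter     57       57     0.0000
spring     57       51     0.7059
summer    107      105     0.0381
autumn     79       87     0.7356
Sum = 1.480
df = 3. Since 1.480 < 6.251, we do not reject H₀.

1.480; do not reject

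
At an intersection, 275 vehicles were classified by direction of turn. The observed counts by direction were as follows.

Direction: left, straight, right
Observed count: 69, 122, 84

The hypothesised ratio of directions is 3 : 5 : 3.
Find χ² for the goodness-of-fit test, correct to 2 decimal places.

1.63

Ratio total = 11. Expected counts: 275×3/11 = 75, 275×5/11 = 125, 275×3/11 = 75.
χ² = (69−75)²/75 + (122−125)²/125 + (84−75)²/75
   = 0.480 + 0.072 + 1.080
Sum = 1.63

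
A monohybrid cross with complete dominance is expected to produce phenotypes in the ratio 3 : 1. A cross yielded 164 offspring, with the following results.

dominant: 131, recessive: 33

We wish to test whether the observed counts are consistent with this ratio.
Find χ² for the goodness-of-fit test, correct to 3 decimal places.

Ratio total = 4. Expected counts: 164×3/4 = 123, 164×1/4 = 41.
cat            O        E   (O−E)²/E
dominant     131      123     0.5203
recessive     33       41     1.5610
Sum = 2.081

2.081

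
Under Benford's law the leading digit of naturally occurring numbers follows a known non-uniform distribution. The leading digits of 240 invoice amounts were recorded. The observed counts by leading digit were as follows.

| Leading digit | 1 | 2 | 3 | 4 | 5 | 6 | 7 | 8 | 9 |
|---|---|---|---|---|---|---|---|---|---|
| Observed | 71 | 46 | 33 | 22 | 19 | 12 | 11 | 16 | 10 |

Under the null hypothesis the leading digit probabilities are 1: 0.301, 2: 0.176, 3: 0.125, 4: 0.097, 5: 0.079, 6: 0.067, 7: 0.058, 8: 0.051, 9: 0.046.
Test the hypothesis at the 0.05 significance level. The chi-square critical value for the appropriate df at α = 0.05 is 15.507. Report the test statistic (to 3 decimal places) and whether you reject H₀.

Expected counts E_i = n·p_i: 240×0.301 = 72.24, 240×0.176 = 42.24, 240×0.125 = 30, 240×0.097 = 23.28, 240×0.079 = 18.96, 240×0.067 = 16.08, 240×0.058 = 13.92, 240×0.051 = 12.24, 240×0.046 = 11.04.
χ² = (71−72.24)²/72.24 + (46−42.24)²/42.24 + (33−30)²/30 + (22−23.28)²/23.28 + (19−18.96)²/18.96 + (12−16.08)²/16.08 + (11−13.92)²/13.92 + (16−12.24)²/12.24 + (10−11.04)²/11.04
   = 0.0213 + 0.3347 + 0.3000 + 0.0704 + 0.0001 + 1.0352 + 0.6125 + 1.1550 + 0.0980
Sum = 3.627
df = 8. Since 3.627 < 15.507, we do not reject H₀.

3.627; do not reject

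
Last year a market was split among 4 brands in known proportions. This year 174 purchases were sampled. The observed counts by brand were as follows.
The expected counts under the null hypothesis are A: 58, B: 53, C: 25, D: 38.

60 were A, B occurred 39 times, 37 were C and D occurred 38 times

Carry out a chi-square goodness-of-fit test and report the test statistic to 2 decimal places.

cat         O        E   (O−E)²/E
A          60       58      0.069
B          39       53      3.698
C          37       25      5.760
D          38       38      0.000
Sum = 9.53

9.53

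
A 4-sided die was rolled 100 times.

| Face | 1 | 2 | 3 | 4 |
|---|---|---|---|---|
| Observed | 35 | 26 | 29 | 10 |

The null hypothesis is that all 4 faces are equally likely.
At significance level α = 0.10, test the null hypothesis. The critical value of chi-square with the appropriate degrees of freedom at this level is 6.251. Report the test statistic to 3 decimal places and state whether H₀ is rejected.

Expected count for each of the 4 categories: 100/4 = 25.
1: (35 − 25)²/25 = 100/25 = 4.0000
2: (26 − 25)²/25 = 1/25 = 0.0400
3: (29 − 25)²/25 = 16/25 = 0.6400
4: (10 − 25)²/25 = 225/25 = 9.0000
Sum = 13.680
df = 3. Since 13.680 > 6.251, we reject H₀.

13.680; reject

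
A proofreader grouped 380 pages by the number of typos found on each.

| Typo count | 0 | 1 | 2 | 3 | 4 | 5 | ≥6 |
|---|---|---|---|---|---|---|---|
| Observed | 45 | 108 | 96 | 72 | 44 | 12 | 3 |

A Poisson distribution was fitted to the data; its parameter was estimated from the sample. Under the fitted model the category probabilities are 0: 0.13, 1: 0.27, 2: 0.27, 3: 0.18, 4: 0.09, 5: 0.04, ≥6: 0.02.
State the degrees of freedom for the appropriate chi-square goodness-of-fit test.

There are k = 7 categories and 1 parameter estimated from the data, so df = 7 − 1 − 1 = 5.

5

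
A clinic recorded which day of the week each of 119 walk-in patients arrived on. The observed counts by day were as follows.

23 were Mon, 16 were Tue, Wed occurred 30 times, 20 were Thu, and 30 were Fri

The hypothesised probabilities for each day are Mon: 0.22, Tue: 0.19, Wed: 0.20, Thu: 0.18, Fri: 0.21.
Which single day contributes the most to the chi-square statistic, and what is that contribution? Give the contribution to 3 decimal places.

Expected counts E_i = n·p_i: 119×0.22 = 26.18, 119×0.19 = 22.61, 119×0.20 = 23.8, 119×0.18 = 21.42, 119×0.21 = 24.99.
cat         O        E   (O−E)²/E
Mon        23    26.18     0.3863
Tue        16    22.61     1.9324
Wed        30     23.8     1.6151
Thu        20    21.42     0.0941
Fri        30    24.99     1.0044
The largest term is for Tue: 1.932.

Tue, 1.932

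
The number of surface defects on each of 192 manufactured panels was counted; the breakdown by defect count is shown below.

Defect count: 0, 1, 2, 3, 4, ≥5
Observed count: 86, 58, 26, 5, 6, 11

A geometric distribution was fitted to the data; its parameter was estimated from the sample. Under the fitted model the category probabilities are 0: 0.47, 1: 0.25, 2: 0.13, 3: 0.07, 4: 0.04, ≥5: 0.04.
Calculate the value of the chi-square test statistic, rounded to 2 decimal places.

9.43

Expected counts E_i = n·p_i: 192×0.47 = 90.24, 192×0.25 = 48, 192×0.13 = 24.96, 192×0.07 = 13.44, 192×0.04 = 7.68, 192×0.04 = 7.68.
χ² = (86−90.24)²/90.24 + (58−48)²/48 + (26−24.96)²/24.96 + (5−13.44)²/13.44 + (6−7.68)²/7.68 + (11−7.68)²/7.68
   = 0.199 + 2.083 + 0.043 + 5.300 + 0.368 + 1.435
Sum = 9.43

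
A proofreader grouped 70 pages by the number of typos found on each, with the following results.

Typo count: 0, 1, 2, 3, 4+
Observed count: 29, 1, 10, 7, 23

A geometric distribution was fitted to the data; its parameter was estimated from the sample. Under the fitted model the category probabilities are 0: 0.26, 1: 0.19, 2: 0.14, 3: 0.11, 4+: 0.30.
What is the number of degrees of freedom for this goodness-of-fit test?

3

There are k = 5 categories and 1 parameter estimated from the data, so df = 5 − 1 − 1 = 3.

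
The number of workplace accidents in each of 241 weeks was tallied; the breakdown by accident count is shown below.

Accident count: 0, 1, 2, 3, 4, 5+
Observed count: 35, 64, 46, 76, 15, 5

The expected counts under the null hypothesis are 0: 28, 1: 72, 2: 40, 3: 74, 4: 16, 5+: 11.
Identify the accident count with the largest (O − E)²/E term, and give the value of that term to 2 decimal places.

cat         O        E   (O−E)²/E
0          35       28      1.750
1          64       72      0.889
2          46       40      0.900
3          76       74      0.054
4          15       16      0.063
5+          5       11      3.273
The largest term is for 5+: 3.27.

5+, 3.27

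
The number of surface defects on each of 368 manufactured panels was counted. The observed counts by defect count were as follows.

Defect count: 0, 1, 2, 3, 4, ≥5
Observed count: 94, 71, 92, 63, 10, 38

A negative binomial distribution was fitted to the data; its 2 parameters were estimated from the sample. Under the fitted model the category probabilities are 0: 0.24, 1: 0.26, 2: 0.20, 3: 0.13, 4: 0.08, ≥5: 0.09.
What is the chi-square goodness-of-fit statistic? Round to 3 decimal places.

29.691

Expected counts E_i = n·p_i: 368×0.24 = 88.32, 368×0.26 = 95.68, 368×0.20 = 73.6, 368×0.13 = 47.84, 368×0.08 = 29.44, 368×0.09 = 33.12.
χ² = (94−88.32)²/88.32 + (71−95.68)²/95.68 + (92−73.6)²/73.6 + (63−47.84)²/47.84 + (10−29.44)²/29.44 + (38−33.12)²/33.12
   = 0.3653 + 6.3660 + 4.6000 + 4.8040 + 12.8367 + 0.7190
Sum = 29.691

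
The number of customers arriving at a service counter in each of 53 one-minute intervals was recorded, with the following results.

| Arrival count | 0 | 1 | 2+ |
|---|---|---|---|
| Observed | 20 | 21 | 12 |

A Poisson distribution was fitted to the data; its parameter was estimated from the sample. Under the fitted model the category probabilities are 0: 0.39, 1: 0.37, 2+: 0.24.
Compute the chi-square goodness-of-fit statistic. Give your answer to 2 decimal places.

Expected counts E_i = n·p_i: 53×0.39 = 20.67, 53×0.37 = 19.61, 53×0.24 = 12.72.
χ² = (20−20.67)²/20.67 + (21−19.61)²/19.61 + (12−12.72)²/12.72
   = 0.022 + 0.099 + 0.041
Sum = 0.16

0.16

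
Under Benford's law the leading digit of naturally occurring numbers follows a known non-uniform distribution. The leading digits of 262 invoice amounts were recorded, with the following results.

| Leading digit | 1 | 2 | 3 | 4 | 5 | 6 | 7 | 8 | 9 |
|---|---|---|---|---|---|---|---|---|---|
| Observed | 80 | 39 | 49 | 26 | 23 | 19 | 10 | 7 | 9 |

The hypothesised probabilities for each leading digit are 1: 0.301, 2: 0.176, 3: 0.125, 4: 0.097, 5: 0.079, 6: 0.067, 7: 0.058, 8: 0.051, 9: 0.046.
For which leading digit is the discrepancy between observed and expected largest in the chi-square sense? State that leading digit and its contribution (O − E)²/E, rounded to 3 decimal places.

3, 8.063

Expected counts E_i = n·p_i: 262×0.301 = 78.862, 262×0.176 = 46.112, 262×0.125 = 32.75, 262×0.097 = 25.414, 262×0.079 = 20.698, 262×0.067 = 17.554, 262×0.058 = 15.196, 262×0.051 = 13.362, 262×0.046 = 12.052.
cat         O        E   (O−E)²/E
1          80   78.862     0.0164
2          39   46.112     1.0969
3          49    32.75     8.0630
4          26   25.414     0.0135
5          23   20.698     0.2560
6          19   17.554     0.1191
7          10   15.196     1.7767
8           7   13.362     3.0291
9           9   12.052     0.7729
The largest term is for 3: 8.063.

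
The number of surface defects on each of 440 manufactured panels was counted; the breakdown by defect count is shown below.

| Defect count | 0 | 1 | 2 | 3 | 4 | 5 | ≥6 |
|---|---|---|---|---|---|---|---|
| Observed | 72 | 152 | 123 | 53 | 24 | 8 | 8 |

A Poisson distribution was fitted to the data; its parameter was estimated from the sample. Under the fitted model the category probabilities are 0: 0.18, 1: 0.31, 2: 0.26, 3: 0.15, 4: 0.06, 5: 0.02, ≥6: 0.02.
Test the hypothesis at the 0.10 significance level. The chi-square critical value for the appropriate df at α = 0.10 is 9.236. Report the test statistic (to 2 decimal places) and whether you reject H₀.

Expected counts E_i = n·p_i: 440×0.18 = 79.2, 440×0.31 = 136.4, 440×0.26 = 114.4, 440×0.15 = 66, 440×0.06 = 26.4, 440×0.02 = 8.8, 440×0.02 = 8.8.
χ² = (72−79.2)²/79.2 + (152−136.4)²/136.4 + (123−114.4)²/114.4 + (53−66)²/66 + (24−26.4)²/26.4 + (8−8.8)²/8.8 + (8−8.8)²/8.8
   = 0.655 + 1.784 + 0.647 + 2.561 + 0.218 + 0.073 + 0.073
Sum = 6.01
df = 5. Since 6.01 < 9.236, we do not reject H₀.

6.01; do not reject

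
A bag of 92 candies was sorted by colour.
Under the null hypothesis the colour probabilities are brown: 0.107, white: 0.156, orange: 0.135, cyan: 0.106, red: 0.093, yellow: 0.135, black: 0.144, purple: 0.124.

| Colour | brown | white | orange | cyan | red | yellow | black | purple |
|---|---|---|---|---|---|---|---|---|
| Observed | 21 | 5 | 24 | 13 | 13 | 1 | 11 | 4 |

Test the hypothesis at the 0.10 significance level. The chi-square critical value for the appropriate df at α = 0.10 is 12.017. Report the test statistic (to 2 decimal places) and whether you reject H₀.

48.62; reject

Expected counts E_i = n·p_i: 92×0.107 = 9.844, 92×0.156 = 14.352, 92×0.135 = 12.42, 92×0.106 = 9.752, 92×0.093 = 8.556, 92×0.135 = 12.42, 92×0.144 = 13.248, 92×0.124 = 11.408.
cat         O        E   (O−E)²/E
brown      21    9.844     12.643
white       5   14.352      6.094
orange     24    12.42     10.797
cyan       13    9.752      1.082
red        13    8.556      2.308
yellow      1    12.42     10.501
black      11   13.248      0.381
purple      4   11.408      4.811
Sum = 48.62
df = 7. Since 48.62 > 12.017, we reject H₀.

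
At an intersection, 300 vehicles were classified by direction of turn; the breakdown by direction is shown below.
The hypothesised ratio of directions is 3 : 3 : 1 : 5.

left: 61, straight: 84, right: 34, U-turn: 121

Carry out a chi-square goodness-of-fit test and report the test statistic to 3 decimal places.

Ratio total = 12. Expected counts: 300×3/12 = 75, 300×3/12 = 75, 300×1/12 = 25, 300×5/12 = 125.
cat           O        E   (O−E)²/E
left         61       75     2.6133
straight     84       75     1.0800
right        34       25     3.2400
U-turn      121      125     0.1280
Sum = 7.061

7.061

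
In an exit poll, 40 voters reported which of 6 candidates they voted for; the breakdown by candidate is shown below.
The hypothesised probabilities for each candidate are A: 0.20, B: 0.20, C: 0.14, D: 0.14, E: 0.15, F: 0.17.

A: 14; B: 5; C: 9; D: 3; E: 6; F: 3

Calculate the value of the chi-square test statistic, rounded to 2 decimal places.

11.02

Expected counts E_i = n·p_i: 40×0.20 = 8, 40×0.20 = 8, 40×0.14 = 5.6, 40×0.14 = 5.6, 40×0.15 = 6, 40×0.17 = 6.8.
cat         O        E   (O−E)²/E
A          14        8      4.500
B           5        8      1.125
C           9      5.6      2.064
D           3      5.6      1.207
E           6        6      0.000
F           3      6.8      2.124
Sum = 11.02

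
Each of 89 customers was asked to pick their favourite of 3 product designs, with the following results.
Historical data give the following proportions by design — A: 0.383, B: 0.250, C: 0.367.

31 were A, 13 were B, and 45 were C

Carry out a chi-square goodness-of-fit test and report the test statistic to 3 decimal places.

Expected counts E_i = n·p_i: 89×0.383 = 34.087, 89×0.250 = 22.25, 89×0.367 = 32.663.
A: (31 − 34.087)²/34.087 = 9.529569/34.087 = 0.2796
B: (13 − 22.25)²/22.25 = 85.5625/22.25 = 3.8455
C: (45 − 32.663)²/32.663 = 152.201569/32.663 = 4.6598
Sum = 8.785

8.785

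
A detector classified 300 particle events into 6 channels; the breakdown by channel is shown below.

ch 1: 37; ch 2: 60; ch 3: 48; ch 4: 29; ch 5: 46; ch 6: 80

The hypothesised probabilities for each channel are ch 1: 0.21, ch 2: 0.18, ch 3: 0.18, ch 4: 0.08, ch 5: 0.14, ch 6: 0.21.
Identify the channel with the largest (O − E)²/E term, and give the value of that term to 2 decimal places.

Expected counts E_i = n·p_i: 300×0.21 = 63, 300×0.18 = 54, 300×0.18 = 54, 300×0.08 = 24, 300×0.14 = 42, 300×0.21 = 63.
χ² = (37−63)²/63 + (60−54)²/54 + (48−54)²/54 + (29−24)²/24 + (46−42)²/42 + (80−63)²/63
   = 10.730 + 0.667 + 0.667 + 1.042 + 0.381 + 4.587
The largest term is for ch 1: 10.73.

ch 1, 10.73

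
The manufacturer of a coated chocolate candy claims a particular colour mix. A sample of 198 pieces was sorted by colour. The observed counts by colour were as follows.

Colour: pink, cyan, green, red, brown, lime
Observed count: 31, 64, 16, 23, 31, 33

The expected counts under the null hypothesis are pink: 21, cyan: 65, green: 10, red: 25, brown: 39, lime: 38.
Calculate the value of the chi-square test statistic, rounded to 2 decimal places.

χ² = (31−21)²/21 + (64−65)²/65 + (16−10)²/10 + (23−25)²/25 + (31−39)²/39 + (33−38)²/38
   = 4.762 + 0.015 + 3.600 + 0.160 + 1.641 + 0.658
Sum = 10.84

10.84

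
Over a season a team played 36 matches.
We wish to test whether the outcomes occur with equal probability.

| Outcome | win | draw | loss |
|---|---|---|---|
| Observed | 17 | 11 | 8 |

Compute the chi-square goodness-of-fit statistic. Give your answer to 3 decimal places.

3.500

Under H₀ each category has probability 1/3, so each expected count is 36/3 = 12.
cat         O        E   (O−E)²/E
win        17       12     2.0833
draw       11       12     0.0833
loss        8       12     1.3333
Sum = 3.500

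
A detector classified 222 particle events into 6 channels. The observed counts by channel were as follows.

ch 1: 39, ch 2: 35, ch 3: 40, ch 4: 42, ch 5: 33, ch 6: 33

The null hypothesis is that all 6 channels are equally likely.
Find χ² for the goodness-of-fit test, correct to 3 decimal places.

Under H₀ each category has probability 1/6, so each expected count is 222/6 = 37.
cat         O        E   (O−E)²/E
ch 1       39       37     0.1081
ch 2       35       37     0.1081
ch 3       40       37     0.2432
ch 4       42       37     0.6757
ch 5       33       37     0.4324
ch 6       33       37     0.4324
Sum = 2.000

2.000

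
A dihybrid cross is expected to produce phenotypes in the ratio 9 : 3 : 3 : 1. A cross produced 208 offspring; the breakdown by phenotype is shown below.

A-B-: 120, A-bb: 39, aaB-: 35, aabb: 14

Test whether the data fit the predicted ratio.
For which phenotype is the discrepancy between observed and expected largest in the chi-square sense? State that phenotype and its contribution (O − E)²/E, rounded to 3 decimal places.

Ratio total = 16. Expected counts: 208×9/16 = 117, 208×3/16 = 39, 208×3/16 = 39, 208×1/16 = 13.
A-B-: (120 − 117)²/117 = 9/117 = 0.0769
A-bb: (39 − 39)²/39 = 0/39 = 0.0000
aaB-: (35 − 39)²/39 = 16/39 = 0.4103
aabb: (14 − 13)²/13 = 1/13 = 0.0769
The largest term is for aaB-: 0.410.

aaB-, 0.410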